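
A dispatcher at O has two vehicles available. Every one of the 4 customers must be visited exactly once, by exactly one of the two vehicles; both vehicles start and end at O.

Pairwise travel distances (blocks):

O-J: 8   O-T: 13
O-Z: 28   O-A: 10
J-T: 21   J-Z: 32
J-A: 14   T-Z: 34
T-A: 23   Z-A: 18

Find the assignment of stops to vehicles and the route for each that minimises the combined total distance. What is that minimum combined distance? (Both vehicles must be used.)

91 blocks — the smallest possible combined total.

There are 2^3 − 1 = 7 ways to divide the 4 stops into two non-empty groups. For each, the best each vehicle can do is its own shortest tour through its group:
  {J} + {T, Z, A}: 16 + 75 = 91
  {T} + {J, Z, A}: 26 + 68 = 94
  {J, T} + {Z, A}: 42 + 56 = 98
  {Z} + {J, T, A}: 56 + 58 = 114
  {J, Z} + {T, A}: 68 + 46 = 114
  {T, Z} + {J, A}: 75 + 32 = 107
  … (7 splits in total)
Best: vehicle 1 O → J → O = 16; vehicle 2 O → T → Z → A → O = 75; combined 91.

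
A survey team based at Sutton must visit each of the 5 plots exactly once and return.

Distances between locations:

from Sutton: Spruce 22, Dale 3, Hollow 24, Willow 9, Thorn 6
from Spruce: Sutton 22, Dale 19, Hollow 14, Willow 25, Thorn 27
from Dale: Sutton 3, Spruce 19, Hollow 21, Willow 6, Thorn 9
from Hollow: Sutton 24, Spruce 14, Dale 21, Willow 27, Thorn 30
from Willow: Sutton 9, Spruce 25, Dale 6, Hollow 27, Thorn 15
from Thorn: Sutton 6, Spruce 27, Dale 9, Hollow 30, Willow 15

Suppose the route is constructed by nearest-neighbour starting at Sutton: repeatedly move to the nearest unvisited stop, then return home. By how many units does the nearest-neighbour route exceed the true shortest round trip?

Sutton: Dale=3, Thorn=6, Willow=9, Spruce=22, Hollow=24 ⇒ Dale
Dale: Willow=6, Thorn=9, Spruce=19, Hollow=21 ⇒ Willow
Willow: Thorn=15, Spruce=25, Hollow=27 ⇒ Thorn
Thorn: Spruce=27, Hollow=30 ⇒ Spruce
Spruce: Hollow=14 ⇒ Hollow
NN route Sutton → Dale → Willow → Thorn → Spruce → Hollow → Sutton costs 89.
Optimal: Sutton → Dale → Willow → Hollow → Spruce → Thorn → Sutton costs 83 (by enumerating all 60 distinct tours).
Excess = 89 − 83 = 6.

The nearest-neighbour route is 6 longer than optimal.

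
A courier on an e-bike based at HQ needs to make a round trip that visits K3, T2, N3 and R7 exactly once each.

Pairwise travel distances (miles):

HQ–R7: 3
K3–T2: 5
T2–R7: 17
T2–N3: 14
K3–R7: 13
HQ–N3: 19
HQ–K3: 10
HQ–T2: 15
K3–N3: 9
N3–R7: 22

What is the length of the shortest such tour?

HQ - K3 - T2 - N3 - R7 - HQ: 10+5+14+22+3 = 54
HQ - K3 - T2 - R7 - N3 - HQ: 10+5+17+22+19 = 73
HQ - K3 - N3 - T2 - R7 - HQ: 10+9+14+17+3 = 53
HQ - K3 - N3 - R7 - T2 - HQ: 10+9+22+17+15 = 73
HQ - K3 - R7 - T2 - N3 - HQ: 10+13+17+14+19 = 73
HQ - K3 - R7 - N3 - T2 - HQ: 10+13+22+14+15 = 74
HQ - T2 - K3 - N3 - R7 - HQ: 15+5+9+22+3 = 54
HQ - T2 - K3 - R7 - N3 - HQ: 15+5+13+22+19 = 74
HQ - T2 - N3 - K3 - R7 - HQ: 15+14+9+13+3 = 54
HQ - T2 - R7 - K3 - N3 - HQ: 15+17+13+9+19 = 73
HQ - N3 - K3 - T2 - R7 - HQ: 19+9+5+17+3 = 53
HQ - N3 - T2 - K3 - R7 - HQ: 19+14+5+13+3 = 54
The minimum is 53.
One optimal route: HQ → K3 → N3 → T2 → R7 → HQ (or its reverse).

53 miles — the shortest possible round trip.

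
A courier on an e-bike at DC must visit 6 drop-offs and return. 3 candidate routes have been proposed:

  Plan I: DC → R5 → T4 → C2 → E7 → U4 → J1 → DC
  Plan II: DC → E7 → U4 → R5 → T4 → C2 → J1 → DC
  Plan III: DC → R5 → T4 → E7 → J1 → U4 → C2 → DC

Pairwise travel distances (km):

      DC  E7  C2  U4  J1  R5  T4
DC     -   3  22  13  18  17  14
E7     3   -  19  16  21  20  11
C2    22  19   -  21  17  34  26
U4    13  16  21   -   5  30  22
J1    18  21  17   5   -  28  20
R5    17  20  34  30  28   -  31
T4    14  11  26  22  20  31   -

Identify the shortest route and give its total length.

Plan I: 17 + 31 + 26 + 19 + 16 + 5 + 18 = 132
Plan II: 3 + 16 + 30 + 31 + 26 + 17 + 18 = 141
Plan III: 17 + 31 + 11 + 21 + 5 + 21 + 22 = 128

128 km — Plan III is the shortest.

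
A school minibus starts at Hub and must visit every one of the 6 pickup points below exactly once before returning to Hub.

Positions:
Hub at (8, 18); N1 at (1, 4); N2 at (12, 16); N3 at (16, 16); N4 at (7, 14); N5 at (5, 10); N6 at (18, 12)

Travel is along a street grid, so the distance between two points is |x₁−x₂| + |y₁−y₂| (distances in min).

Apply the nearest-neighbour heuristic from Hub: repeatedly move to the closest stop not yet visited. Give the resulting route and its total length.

At Hub the remaining stops are N4 5, N2 6, N3 10, N5 11, N6 16, N1 21; go to N4.
At N4 the remaining stops are N5 6, N2 7, N3 11, N6 13, N1 16; go to N5.
At N5 the remaining stops are N1 10, N2 13, N6 15, N3 17; go to N1.
At N1 the remaining stops are N2 23, N6 25, N3 27; go to N2.
At N2 the remaining stops are N3 4, N6 10; go to N3.
At N3 the remaining stops are N6 6; go to N6.
Return N6→Hub: 16.
Total = 5 + 6 + 10 + 23 + 4 + 6 + 16 = 70.

Total distance 70 min via the nearest-neighbour route Hub → N4 → N5 → N1 → N2 → N3 → N6 → Hub.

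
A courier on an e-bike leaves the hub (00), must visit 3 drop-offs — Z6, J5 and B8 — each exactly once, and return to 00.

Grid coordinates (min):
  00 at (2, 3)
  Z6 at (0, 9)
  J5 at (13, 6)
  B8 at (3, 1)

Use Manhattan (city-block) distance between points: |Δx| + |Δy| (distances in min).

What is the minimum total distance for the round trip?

There are 3 distinct closed tours to check (reversals are equivalent).
00-Z6-J5-B8-00: 8+16+15+3 = 42
00-Z6-B8-J5-00: 8+11+15+14 = 48
00-J5-Z6-B8-00: 14+16+11+3 = 44
The minimum is 42.
One optimal route: 00 → Z6 → J5 → B8 → 00 (or its reverse).

42 min — the shortest possible round trip.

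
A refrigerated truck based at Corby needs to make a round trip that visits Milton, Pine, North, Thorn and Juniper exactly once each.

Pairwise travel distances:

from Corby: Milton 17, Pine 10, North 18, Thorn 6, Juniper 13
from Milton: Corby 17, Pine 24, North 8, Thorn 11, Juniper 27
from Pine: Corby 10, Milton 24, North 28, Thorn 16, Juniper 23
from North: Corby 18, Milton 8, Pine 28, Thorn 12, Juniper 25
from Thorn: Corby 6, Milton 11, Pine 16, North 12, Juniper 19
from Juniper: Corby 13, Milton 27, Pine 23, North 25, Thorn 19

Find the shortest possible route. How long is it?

Shortest round trip = 83.

Corby-Milton-Pine-North-Thorn-Juniper-Corby: 17+24+28+12+19+13 = 113
Corby-Milton-Pine-North-Juniper-Thorn-Corby: 17+24+28+25+19+6 = 119
Corby-Milton-Pine-Thorn-North-Juniper-Corby: 17+24+16+12+25+13 = 107
Corby-Milton-Pine-Thorn-Juniper-North-Corby: 17+24+16+19+25+18 = 119
Corby-Milton-Pine-Juniper-North-Thorn-Corby: 17+24+23+25+12+6 = 107
Corby-Milton-Pine-Juniper-Thorn-North-Corby: 17+24+23+19+12+18 = 113
Corby-Milton-North-Pine-Thorn-Juniper-Corby: 17+8+28+16+19+13 = 101
Corby-Milton-North-Pine-Juniper-Thorn-Corby: 17+8+28+23+19+6 = 101
Corby-Milton-North-Thorn-Pine-Juniper-Corby: 17+8+12+16+23+13 = 89
Corby-Milton-North-Thorn-Juniper-Pine-Corby: 17+8+12+19+23+10 = 89
Corby-Milton-North-Juniper-Pine-Thorn-Corby: 17+8+25+23+16+6 = 95
Corby-Milton-North-Juniper-Thorn-Pine-Corby: 17+8+25+19+16+10 = 95
Corby-Milton-Thorn-Pine-North-Juniper-Corby: 17+11+16+28+25+13 = 110
Corby-Milton-Thorn-Pine-Juniper-North-Corby: 17+11+16+23+25+18 = 110
… (46 more)
Corby-Pine-Thorn-Milton-North-Juniper-Corby: 10+16+11+8+25+13 = 83  ← best
The minimum is 83.
One optimal route: Corby → Pine → Thorn → Milton → North → Juniper → Corby (or its reverse).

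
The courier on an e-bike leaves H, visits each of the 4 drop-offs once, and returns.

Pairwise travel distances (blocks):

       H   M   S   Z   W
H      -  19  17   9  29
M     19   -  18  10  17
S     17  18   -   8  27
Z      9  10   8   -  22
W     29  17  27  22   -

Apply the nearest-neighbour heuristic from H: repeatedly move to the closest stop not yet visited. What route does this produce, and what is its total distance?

81 blocks along H → Z → S → M → W → H.

H → [Z:9 / S:17 / M:19 / W:29] → Z (9)
Z → [S:8 / M:10 / W:22] → S (8)
S → [M:18 / W:27] → M (18)
M → [W:17] → W (17)
Return W→H: 29.
Total = 9 + 8 + 18 + 17 + 29 = 81.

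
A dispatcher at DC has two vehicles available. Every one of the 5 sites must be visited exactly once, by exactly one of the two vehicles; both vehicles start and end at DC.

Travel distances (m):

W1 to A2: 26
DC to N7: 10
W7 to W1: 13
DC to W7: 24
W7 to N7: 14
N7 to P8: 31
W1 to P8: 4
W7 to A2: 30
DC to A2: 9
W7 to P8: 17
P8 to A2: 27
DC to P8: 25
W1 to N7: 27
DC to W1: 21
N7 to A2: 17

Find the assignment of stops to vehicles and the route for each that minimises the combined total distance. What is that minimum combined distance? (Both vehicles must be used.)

Try each way of splitting the stops between the two vehicles (each non-empty) and, for each split, find the best tour for each vehicle:
  {W7} + {W1, N7, P8, A2}: 48 + 77 = 125
  {W1} + {W7, N7, P8, A2}: 42 + 77 = 119
  {W7, W1} + {N7, P8, A2}: 58 + 77 = 135
  {N7} + {W7, W1, P8, A2}: 20 + 77 = 97
  {W7, N7} + {W1, P8, A2}: 48 + 61 = 109
  {W1, N7} + {W7, P8, A2}: 58 + 77 = 135
  … (15 splits in total)
  {W7, W1, N7, P8} + {A2}: 66 + 18 = 84  ← best
Best: vehicle 1 DC → W1 → P8 → W7 → N7 → DC = 66; vehicle 2 DC → A2 → DC = 18; combined 84.

Minimum combined distance: 84 m.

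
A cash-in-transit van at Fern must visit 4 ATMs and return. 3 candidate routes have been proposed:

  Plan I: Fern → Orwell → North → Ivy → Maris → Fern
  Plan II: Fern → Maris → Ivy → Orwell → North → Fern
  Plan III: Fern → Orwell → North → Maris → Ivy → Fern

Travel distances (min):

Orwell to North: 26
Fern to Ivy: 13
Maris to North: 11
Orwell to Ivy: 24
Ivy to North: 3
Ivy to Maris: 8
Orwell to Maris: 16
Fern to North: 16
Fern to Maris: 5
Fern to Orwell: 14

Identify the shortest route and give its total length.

Shortest is Plan I, total 56 min.

Plan I: 14 + 26 + 3 + 8 + 5 = 56
Plan II: 5 + 8 + 24 + 26 + 16 = 79
Plan III: 14 + 26 + 11 + 8 + 13 = 72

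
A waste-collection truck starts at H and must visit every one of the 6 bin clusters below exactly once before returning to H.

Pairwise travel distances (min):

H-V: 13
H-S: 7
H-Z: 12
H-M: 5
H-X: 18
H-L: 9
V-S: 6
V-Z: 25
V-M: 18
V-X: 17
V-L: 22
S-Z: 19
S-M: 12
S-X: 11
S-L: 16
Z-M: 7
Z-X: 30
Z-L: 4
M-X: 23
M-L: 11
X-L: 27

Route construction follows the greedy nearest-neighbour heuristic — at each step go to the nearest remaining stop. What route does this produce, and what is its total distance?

Total distance 73 min via the nearest-neighbour route H → M → Z → L → S → V → X → H.

H → [M:5 / S:7 / L:9 / Z:12 / V:13 / X:18] → M (5)
M → [Z:7 / L:11 / S:12 / V:18 / X:23] → Z (7)
Z → [L:4 / S:19 / V:25 / X:30] → L (4)
L → [S:16 / V:22 / X:27] → S (16)
S → [V:6 / X:11] → V (6)
V → [X:17] → X (17)
Return X→H: 18.
Total = 5 + 7 + 4 + 16 + 6 + 17 + 18 = 73.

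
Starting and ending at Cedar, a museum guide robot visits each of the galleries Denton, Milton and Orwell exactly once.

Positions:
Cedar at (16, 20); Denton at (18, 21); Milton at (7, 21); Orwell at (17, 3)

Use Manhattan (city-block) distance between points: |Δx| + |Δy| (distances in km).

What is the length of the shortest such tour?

Minimum total distance: 58 km.

There are 3 distinct closed tours to check (reversals are equivalent).
Cedar→Denton→Milton→Orwell→Cedar: 3+11+28+18 = 60
Cedar→Denton→Orwell→Milton→Cedar: 3+19+28+10 = 60
Cedar→Milton→Denton→Orwell→Cedar: 10+11+19+18 = 58
The minimum is 58.
One optimal route: Cedar → Milton → Denton → Orwell → Cedar (or its reverse).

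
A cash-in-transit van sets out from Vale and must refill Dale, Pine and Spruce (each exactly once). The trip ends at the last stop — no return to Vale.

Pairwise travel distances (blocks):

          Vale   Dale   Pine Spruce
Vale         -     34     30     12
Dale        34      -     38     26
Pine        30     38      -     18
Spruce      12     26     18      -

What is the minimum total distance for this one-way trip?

68 blocks — the minimum one-way total.

There are 3! = 6 possible orderings.
Vale - Dale - Pine - Spruce: 34+38+18 = 90
Vale - Dale - Spruce - Pine: 34+26+18 = 78
Vale - Pine - Dale - Spruce: 30+38+26 = 94
Vale - Pine - Spruce - Dale: 30+18+26 = 74
Vale - Spruce - Dale - Pine: 12+26+38 = 76
Vale - Spruce - Pine - Dale: 12+18+38 = 68
The minimum is 68.
One shortest path: Vale → Spruce → Pine → Dale.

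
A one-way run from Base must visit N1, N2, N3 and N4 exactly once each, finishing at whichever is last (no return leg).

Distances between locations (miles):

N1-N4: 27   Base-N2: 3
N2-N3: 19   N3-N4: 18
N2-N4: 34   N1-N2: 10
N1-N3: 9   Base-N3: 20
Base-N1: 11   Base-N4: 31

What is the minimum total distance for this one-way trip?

40 miles — the minimum one-way total.

There are 4! = 24 possible orderings.
Base - N1 - N2 - N3 - N4: 11+10+19+18 = 58
Base - N1 - N2 - N4 - N3: 11+10+34+18 = 73
Base - N1 - N3 - N2 - N4: 11+9+19+34 = 73
Base - N1 - N3 - N4 - N2: 11+9+18+34 = 72
Base - N1 - N4 - N2 - N3: 11+27+34+19 = 91
Base - N1 - N4 - N3 - N2: 11+27+18+19 = 75
Base - N2 - N1 - N3 - N4: 3+10+9+18 = 40
Base - N2 - N1 - N4 - N3: 3+10+27+18 = 58
Base - N2 - N3 - N1 - N4: 3+19+9+27 = 58
Base - N2 - N3 - N4 - N1: 3+19+18+27 = 67
Base - N2 - N4 - N1 - N3: 3+34+27+9 = 73
Base - N2 - N4 - N3 - N1: 3+34+18+9 = 64
Base - N3 - N1 - N2 - N4: 20+9+10+34 = 73
Base - N3 - N1 - N4 - N2: 20+9+27+34 = 90
… (10 more)
The minimum is 40.
One shortest path: Base → N2 → N1 → N3 → N4.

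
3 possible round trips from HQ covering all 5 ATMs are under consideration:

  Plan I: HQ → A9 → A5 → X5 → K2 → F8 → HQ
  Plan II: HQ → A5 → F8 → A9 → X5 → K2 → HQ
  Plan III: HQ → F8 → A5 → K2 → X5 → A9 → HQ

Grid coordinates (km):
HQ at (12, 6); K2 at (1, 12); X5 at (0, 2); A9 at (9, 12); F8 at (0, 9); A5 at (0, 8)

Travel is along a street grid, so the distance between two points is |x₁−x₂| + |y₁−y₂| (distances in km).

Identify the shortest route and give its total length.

Plan I: 9 + 13 + 6 + 11 + 4 + 15 = 58
Plan II: 14 + 1 + 12 + 19 + 11 + 17 = 74
Plan III: 15 + 1 + 5 + 11 + 19 + 9 = 60

Shortest is Plan I, total 58 km.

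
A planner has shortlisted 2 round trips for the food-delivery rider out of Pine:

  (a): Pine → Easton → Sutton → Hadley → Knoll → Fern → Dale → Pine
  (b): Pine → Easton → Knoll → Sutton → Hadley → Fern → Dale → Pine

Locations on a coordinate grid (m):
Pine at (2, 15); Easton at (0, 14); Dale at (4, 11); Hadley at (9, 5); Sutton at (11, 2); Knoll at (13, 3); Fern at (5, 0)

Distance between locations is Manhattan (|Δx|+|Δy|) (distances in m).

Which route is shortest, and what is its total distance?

(a): 3 + 23 + 5 + 6 + 11 + 12 + 6 = 66
(b): 3 + 24 + 3 + 5 + 9 + 12 + 6 = 62

Shortest is (b), total 62 m.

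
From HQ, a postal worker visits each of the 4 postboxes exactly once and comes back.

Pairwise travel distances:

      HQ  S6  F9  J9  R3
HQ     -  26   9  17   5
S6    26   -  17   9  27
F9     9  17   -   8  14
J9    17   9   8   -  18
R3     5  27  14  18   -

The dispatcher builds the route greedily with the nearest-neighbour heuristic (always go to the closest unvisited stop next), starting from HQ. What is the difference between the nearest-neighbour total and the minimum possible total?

From HQ: R3=5, F9=9, J9=17, S6=26 → choose R3 (5).
From R3: F9=14, J9=18, S6=27 → choose F9 (14).
From F9: J9=8, S6=17 → choose J9 (8).
From J9: S6=9 → choose S6 (9).
NN route HQ → R3 → F9 → J9 → S6 → HQ costs 62.
Optimal: HQ → F9 → S6 → J9 → R3 → HQ costs 58 (by enumerating all 12 distinct tours).
Excess = 62 − 58 = 4.

4 longer than the optimal tour.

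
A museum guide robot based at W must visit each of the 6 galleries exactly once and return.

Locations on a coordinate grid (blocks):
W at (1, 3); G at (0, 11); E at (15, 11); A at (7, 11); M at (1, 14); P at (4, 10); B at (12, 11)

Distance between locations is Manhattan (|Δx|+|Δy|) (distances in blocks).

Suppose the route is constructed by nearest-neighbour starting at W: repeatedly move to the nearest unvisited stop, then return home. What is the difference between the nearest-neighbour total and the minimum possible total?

The nearest-neighbour route is 2 blocks longer than optimal.

W: G=9, P=10, M=11, A=14, B=19, E=22 ⇒ G
G: M=4, P=5, A=7, B=12, E=15 ⇒ M
M: P=7, A=9, B=14, E=17 ⇒ P
P: A=4, B=9, E=12 ⇒ A
A: B=5, E=8 ⇒ B
B: E=3 ⇒ E
NN route W → G → M → P → A → B → E → W costs 54.
Optimal: W → G → M → E → B → A → P → W costs 52 (by enumerating all 360 distinct tours).
Excess = 54 − 52 = 2.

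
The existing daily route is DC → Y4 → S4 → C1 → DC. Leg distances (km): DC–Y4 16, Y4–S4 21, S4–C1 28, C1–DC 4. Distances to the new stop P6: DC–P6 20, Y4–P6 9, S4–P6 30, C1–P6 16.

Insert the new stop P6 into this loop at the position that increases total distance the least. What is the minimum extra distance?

Minimum extra distance: 13 km, inserting P6 between DC and Y4.

Insertion cost between consecutive stops i–j is d(i,P6) + d(P6,j) − d(i,j):
  between DC and Y4: 20 + 9 − 16 = 13
  between Y4 and S4: 9 + 30 − 21 = 18
  between S4 and C1: 30 + 16 − 28 = 18
  between C1 and DC: 16 + 20 − 4 = 32
Cheapest insertion is between DC and Y4, adding 13.
New total = 69 + 13 = 82.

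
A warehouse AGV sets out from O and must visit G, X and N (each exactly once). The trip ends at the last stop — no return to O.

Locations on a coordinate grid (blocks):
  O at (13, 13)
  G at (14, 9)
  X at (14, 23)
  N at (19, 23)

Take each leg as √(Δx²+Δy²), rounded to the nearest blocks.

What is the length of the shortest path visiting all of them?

Minimum one-way distance = 23 blocks.

There are 3! = 6 possible orderings.
O → G → X → N: 4+14+5 = 23
O → G → N → X: 4+15+5 = 24
O → X → G → N: 10+14+15 = 39
O → X → N → G: 10+5+15 = 30
O → N → G → X: 12+15+14 = 41
O → N → X → G: 12+5+14 = 31
The minimum is 23.
One shortest path: O → G → X → N.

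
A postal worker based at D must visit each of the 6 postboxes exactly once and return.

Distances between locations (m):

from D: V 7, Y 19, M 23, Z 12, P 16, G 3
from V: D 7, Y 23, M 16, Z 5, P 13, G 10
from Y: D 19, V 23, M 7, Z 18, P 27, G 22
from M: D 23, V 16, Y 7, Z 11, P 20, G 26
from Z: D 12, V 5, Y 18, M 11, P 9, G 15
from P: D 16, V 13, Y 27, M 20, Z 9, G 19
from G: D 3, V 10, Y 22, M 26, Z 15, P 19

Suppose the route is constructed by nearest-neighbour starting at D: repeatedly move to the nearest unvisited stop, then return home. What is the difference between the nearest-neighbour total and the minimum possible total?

D: G=3, V=7, Z=12, P=16, Y=19, M=23 ⇒ G
G: V=10, Z=15, P=19, Y=22, M=26 ⇒ V
V: Z=5, P=13, M=16, Y=23 ⇒ Z
Z: P=9, M=11, Y=18 ⇒ P
P: M=20, Y=27 ⇒ M
M: Y=7 ⇒ Y
NN route D → G → V → Z → P → M → Y → D costs 73.
Optimal: D → V → P → Z → M → Y → G → D costs 72 (by enumerating all 360 distinct tours).
Excess = 73 − 72 = 1.

The nearest-neighbour route is 1 m longer than optimal.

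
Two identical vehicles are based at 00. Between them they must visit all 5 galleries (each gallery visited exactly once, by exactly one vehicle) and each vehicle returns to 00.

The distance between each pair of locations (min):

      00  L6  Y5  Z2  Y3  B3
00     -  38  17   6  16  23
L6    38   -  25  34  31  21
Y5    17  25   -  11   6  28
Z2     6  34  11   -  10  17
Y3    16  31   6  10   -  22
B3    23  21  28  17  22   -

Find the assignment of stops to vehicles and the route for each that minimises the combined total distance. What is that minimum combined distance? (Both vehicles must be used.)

There are 2^4 − 1 = 15 ways to divide the 5 stops into two non-empty groups. For each, the best each vehicle can do is its own shortest tour through its group:
  {L6} + {Y5, Z2, Y3, B3}: 76 + 68 = 144
  {Y5} + {L6, Z2, Y3, B3}: 34 + 91 = 125
  {L6, Y5} + {Z2, Y3, B3}: 80 + 61 = 141
  {Z2} + {L6, Y5, Y3, B3}: 12 + 91 = 103
  {L6, Z2} + {Y5, Y3, B3}: 78 + 68 = 146
  {Y5, Z2} + {L6, Y3, B3}: 34 + 91 = 125
  … (15 splits in total)
Best: vehicle 1 00 → Z2 → 00 = 12; vehicle 2 00 → Y3 → Y5 → L6 → B3 → 00 = 91; combined 103.

103 min — the smallest possible combined total.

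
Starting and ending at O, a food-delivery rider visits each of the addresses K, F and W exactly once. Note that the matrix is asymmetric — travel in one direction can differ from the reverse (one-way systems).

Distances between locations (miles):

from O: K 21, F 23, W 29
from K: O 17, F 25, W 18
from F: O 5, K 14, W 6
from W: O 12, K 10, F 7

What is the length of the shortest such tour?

Minimum total distance: 51 miles.

O→K→F→W→O: 21+25+6+12 = 64
O→K→W→F→O: 21+18+7+5 = 51
O→F→K→W→O: 23+14+18+12 = 67
O→F→W→K→O: 23+6+10+17 = 56
O→W→K→F→O: 29+10+25+5 = 69
O→W→F→K→O: 29+7+14+17 = 67
The minimum is 51.
One optimal route: O → K → W → F → O.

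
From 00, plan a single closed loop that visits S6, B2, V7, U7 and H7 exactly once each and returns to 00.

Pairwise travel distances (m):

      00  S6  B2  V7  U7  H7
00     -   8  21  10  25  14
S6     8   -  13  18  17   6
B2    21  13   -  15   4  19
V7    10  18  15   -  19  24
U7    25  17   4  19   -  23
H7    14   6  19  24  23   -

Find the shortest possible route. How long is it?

Minimum total distance: 66 m.

There are 60 distinct closed tours to check (reversals are equivalent).
00-S6-B2-V7-U7-H7-00: 8+13+15+19+23+14 = 92
00-S6-B2-V7-H7-U7-00: 8+13+15+24+23+25 = 108
00-S6-B2-U7-V7-H7-00: 8+13+4+19+24+14 = 82
00-S6-B2-U7-H7-V7-00: 8+13+4+23+24+10 = 82
00-S6-B2-H7-V7-U7-00: 8+13+19+24+19+25 = 108
00-S6-B2-H7-U7-V7-00: 8+13+19+23+19+10 = 92
00-S6-V7-B2-U7-H7-00: 8+18+15+4+23+14 = 82
00-S6-V7-B2-H7-U7-00: 8+18+15+19+23+25 = 108
00-S6-V7-U7-B2-H7-00: 8+18+19+4+19+14 = 82
00-S6-V7-U7-H7-B2-00: 8+18+19+23+19+21 = 108
00-S6-V7-H7-B2-U7-00: 8+18+24+19+4+25 = 98
00-S6-V7-H7-U7-B2-00: 8+18+24+23+4+21 = 98
00-S6-U7-B2-V7-H7-00: 8+17+4+15+24+14 = 82
00-S6-U7-B2-H7-V7-00: 8+17+4+19+24+10 = 82
… (46 more)
00-S6-H7-B2-U7-V7-00: 8+6+19+4+19+10 = 66  ← best
The minimum is 66.
One optimal route: 00 → S6 → H7 → B2 → U7 → V7 → 00 (or its reverse).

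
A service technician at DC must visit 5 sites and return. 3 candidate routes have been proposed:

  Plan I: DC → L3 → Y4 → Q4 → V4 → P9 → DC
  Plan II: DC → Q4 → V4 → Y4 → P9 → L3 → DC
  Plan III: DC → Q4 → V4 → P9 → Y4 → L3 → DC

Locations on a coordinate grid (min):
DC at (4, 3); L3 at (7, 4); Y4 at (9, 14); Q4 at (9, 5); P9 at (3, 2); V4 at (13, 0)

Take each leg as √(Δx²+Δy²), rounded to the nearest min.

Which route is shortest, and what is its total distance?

Shortest is Plan I, total 39 min.

Plan I: 3 + 10 + 9 + 6 + 10 + 1 = 39
Plan II: 5 + 6 + 15 + 13 + 4 + 3 = 46
Plan III: 5 + 6 + 10 + 13 + 10 + 3 = 47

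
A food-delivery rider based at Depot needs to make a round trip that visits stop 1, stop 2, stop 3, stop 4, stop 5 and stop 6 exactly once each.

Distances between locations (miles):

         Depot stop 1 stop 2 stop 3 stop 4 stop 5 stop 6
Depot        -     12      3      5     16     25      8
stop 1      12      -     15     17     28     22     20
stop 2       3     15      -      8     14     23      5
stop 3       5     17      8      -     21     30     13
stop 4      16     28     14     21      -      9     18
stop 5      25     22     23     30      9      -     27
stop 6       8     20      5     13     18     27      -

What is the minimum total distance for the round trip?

Depot - stop 1 - stop 2 - stop 3 - stop 4 - stop 5 - stop 6 - Depot: 12+15+8+21+9+27+8 = 100
Depot - stop 1 - stop 2 - stop 3 - stop 4 - stop 6 - stop 5 - Depot: 12+15+8+21+18+27+25 = 126
Depot - stop 1 - stop 2 - stop 3 - stop 5 - stop 4 - stop 6 - Depot: 12+15+8+30+9+18+8 = 100
Depot - stop 1 - stop 2 - stop 3 - stop 5 - stop 6 - stop 4 - Depot: 12+15+8+30+27+18+16 = 126
Depot - stop 1 - stop 2 - stop 3 - stop 6 - stop 4 - stop 5 - Depot: 12+15+8+13+18+9+25 = 100
Depot - stop 1 - stop 2 - stop 3 - stop 6 - stop 5 - stop 4 - Depot: 12+15+8+13+27+9+16 = 100
Depot - stop 1 - stop 2 - stop 4 - stop 3 - stop 5 - stop 6 - Depot: 12+15+14+21+30+27+8 = 127
Depot - stop 1 - stop 2 - stop 4 - stop 3 - stop 6 - stop 5 - Depot: 12+15+14+21+13+27+25 = 127
… (352 more)
Depot - stop 1 - stop 5 - stop 4 - stop 6 - stop 2 - stop 3 - Depot: 12+22+9+18+5+8+5 = 79  ← best
The minimum is 79.
One optimal route: Depot → stop 1 → stop 5 → stop 4 → stop 6 → stop 2 → stop 3 → Depot (or its reverse).

79 miles — the shortest possible round trip.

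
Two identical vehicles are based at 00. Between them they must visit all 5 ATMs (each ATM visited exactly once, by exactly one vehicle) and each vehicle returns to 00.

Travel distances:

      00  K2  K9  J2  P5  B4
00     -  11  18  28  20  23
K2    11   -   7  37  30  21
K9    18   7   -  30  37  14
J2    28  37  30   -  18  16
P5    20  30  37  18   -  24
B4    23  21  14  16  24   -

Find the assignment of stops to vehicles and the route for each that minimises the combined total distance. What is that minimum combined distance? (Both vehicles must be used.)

108 — the smallest possible combined total.

Try each way of splitting the stops between the two vehicles (each non-empty) and, for each split, find the best tour for each vehicle:
  {K2} + {K9, J2, P5, B4}: 22 + 86 = 108
  {K9} + {K2, J2, P5, B4}: 36 + 86 = 122
  {K2, K9} + {J2, P5, B4}: 36 + 77 = 113
  {J2} + {K2, K9, P5, B4}: 56 + 76 = 132
  {K2, J2} + {K9, P5, B4}: 76 + 76 = 152
  {K9, J2} + {K2, P5, B4}: 76 + 76 = 152
  … (15 splits in total)
Best: vehicle 1 00 → K2 → 00 = 22; vehicle 2 00 → K9 → B4 → J2 → P5 → 00 = 86; combined 108.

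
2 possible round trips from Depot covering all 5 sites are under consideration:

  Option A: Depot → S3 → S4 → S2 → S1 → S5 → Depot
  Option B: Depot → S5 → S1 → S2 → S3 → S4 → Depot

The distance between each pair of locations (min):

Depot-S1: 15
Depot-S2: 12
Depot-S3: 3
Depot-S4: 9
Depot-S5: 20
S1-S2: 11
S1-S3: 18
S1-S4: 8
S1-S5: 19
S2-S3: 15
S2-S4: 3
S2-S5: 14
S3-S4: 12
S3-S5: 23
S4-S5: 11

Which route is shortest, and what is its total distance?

Shortest is Option A, total 68 min.

Option A: 3 + 12 + 3 + 11 + 19 + 20 = 68
Option B: 20 + 19 + 11 + 15 + 12 + 9 = 86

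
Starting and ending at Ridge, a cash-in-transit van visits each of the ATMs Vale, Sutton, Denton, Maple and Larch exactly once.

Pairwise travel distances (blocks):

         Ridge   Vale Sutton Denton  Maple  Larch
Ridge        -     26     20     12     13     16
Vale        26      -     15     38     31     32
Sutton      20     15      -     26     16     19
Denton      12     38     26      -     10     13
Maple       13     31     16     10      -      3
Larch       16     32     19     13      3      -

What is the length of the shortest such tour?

Ridge - Vale - Sutton - Denton - Maple - Larch - Ridge: 26+15+26+10+3+16 = 96
Ridge - Vale - Sutton - Denton - Larch - Maple - Ridge: 26+15+26+13+3+13 = 96
Ridge - Vale - Sutton - Maple - Denton - Larch - Ridge: 26+15+16+10+13+16 = 96
Ridge - Vale - Sutton - Maple - Larch - Denton - Ridge: 26+15+16+3+13+12 = 85
Ridge - Vale - Sutton - Larch - Denton - Maple - Ridge: 26+15+19+13+10+13 = 96
Ridge - Vale - Sutton - Larch - Maple - Denton - Ridge: 26+15+19+3+10+12 = 85
Ridge - Vale - Denton - Sutton - Maple - Larch - Ridge: 26+38+26+16+3+16 = 125
Ridge - Vale - Denton - Sutton - Larch - Maple - Ridge: 26+38+26+19+3+13 = 125
Ridge - Vale - Denton - Maple - Sutton - Larch - Ridge: 26+38+10+16+19+16 = 125
Ridge - Vale - Denton - Maple - Larch - Sutton - Ridge: 26+38+10+3+19+20 = 116
Ridge - Vale - Denton - Larch - Sutton - Maple - Ridge: 26+38+13+19+16+13 = 125
Ridge - Vale - Denton - Larch - Maple - Sutton - Ridge: 26+38+13+3+16+20 = 116
Ridge - Vale - Maple - Sutton - Denton - Larch - Ridge: 26+31+16+26+13+16 = 128
Ridge - Vale - Maple - Sutton - Larch - Denton - Ridge: 26+31+16+19+13+12 = 117
… (46 more)
The minimum is 85.
One optimal route: Ridge → Vale → Sutton → Maple → Larch → Denton → Ridge (or its reverse).

Shortest round trip = 85 blocks.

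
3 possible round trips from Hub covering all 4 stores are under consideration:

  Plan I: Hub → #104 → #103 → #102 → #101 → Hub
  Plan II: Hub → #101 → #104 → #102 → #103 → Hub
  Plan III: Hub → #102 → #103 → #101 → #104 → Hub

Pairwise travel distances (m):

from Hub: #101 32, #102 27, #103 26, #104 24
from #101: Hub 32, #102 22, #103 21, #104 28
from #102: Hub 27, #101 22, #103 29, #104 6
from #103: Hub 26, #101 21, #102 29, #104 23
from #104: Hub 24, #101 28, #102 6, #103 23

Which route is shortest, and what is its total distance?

121 m — Plan II is the shortest.

Plan I: 24 + 23 + 29 + 22 + 32 = 130
Plan II: 32 + 28 + 6 + 29 + 26 = 121
Plan III: 27 + 29 + 21 + 28 + 24 = 129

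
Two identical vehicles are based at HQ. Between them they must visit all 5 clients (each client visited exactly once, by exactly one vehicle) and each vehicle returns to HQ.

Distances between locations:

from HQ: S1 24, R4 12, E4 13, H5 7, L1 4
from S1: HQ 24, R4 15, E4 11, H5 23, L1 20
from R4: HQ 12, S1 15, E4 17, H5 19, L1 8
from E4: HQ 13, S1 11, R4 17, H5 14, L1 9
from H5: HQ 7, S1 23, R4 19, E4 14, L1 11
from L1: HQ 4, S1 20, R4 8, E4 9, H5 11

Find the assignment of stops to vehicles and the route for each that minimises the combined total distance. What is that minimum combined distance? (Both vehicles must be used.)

Try each way of splitting the stops between the two vehicles (each non-empty) and, for each split, find the best tour for each vehicle:
  {S1} + {R4, E4, H5, L1}: 48 + 50 = 98
  {R4} + {S1, E4, H5, L1}: 24 + 54 = 78
  {S1, R4} + {E4, H5, L1}: 51 + 34 = 85
  {E4} + {S1, R4, H5, L1}: 26 + 57 = 83
  {S1, E4} + {R4, H5, L1}: 48 + 38 = 86
  {R4, E4} + {S1, H5, L1}: 42 + 54 = 96
  … (15 splits in total)
  {H5} + {S1, R4, E4, L1}: 14 + 51 = 65  ← best
Best: vehicle 1 HQ → H5 → HQ = 14; vehicle 2 HQ → R4 → S1 → E4 → L1 → HQ = 51; combined 65.

65 — the smallest possible combined total.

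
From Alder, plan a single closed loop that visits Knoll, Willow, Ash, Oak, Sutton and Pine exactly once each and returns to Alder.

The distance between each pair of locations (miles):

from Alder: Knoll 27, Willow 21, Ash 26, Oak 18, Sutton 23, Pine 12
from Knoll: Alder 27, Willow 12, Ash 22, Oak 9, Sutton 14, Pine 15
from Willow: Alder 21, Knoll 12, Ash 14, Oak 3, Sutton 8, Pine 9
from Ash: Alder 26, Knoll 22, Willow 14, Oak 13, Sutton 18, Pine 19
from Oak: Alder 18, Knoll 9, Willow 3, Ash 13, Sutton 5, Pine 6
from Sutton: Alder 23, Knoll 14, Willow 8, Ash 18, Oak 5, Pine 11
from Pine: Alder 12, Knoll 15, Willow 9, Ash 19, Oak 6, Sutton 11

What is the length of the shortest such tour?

There are 360 distinct closed tours to check (reversals are equivalent).
Alder-Knoll-Willow-Ash-Oak-Sutton-Pine-Alder: 27+12+14+13+5+11+12 = 94
Alder-Knoll-Willow-Ash-Oak-Pine-Sutton-Alder: 27+12+14+13+6+11+23 = 106
Alder-Knoll-Willow-Ash-Sutton-Oak-Pine-Alder: 27+12+14+18+5+6+12 = 94
Alder-Knoll-Willow-Ash-Sutton-Pine-Oak-Alder: 27+12+14+18+11+6+18 = 106
Alder-Knoll-Willow-Ash-Pine-Oak-Sutton-Alder: 27+12+14+19+6+5+23 = 106
Alder-Knoll-Willow-Ash-Pine-Sutton-Oak-Alder: 27+12+14+19+11+5+18 = 106
Alder-Knoll-Willow-Oak-Ash-Sutton-Pine-Alder: 27+12+3+13+18+11+12 = 96
Alder-Knoll-Willow-Oak-Ash-Pine-Sutton-Alder: 27+12+3+13+19+11+23 = 108
… (352 more)
Alder-Ash-Willow-Knoll-Oak-Sutton-Pine-Alder: 26+14+12+9+5+11+12 = 89  ← best
The minimum is 89.
One optimal route: Alder → Ash → Willow → Knoll → Oak → Sutton → Pine → Alder (or its reverse).

Shortest round trip = 89 miles.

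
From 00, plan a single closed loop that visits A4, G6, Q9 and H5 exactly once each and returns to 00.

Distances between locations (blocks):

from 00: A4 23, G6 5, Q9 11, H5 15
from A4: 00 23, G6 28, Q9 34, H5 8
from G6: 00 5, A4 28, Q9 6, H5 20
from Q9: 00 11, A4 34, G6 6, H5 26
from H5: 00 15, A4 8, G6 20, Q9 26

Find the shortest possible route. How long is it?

00 → A4 → G6 → Q9 → H5 → 00: 23+28+6+26+15 = 98
00 → A4 → G6 → H5 → Q9 → 00: 23+28+20+26+11 = 108
00 → A4 → Q9 → G6 → H5 → 00: 23+34+6+20+15 = 98
00 → A4 → Q9 → H5 → G6 → 00: 23+34+26+20+5 = 108
00 → A4 → H5 → G6 → Q9 → 00: 23+8+20+6+11 = 68
00 → A4 → H5 → Q9 → G6 → 00: 23+8+26+6+5 = 68
00 → G6 → A4 → Q9 → H5 → 00: 5+28+34+26+15 = 108
00 → G6 → A4 → H5 → Q9 → 00: 5+28+8+26+11 = 78
00 → G6 → Q9 → A4 → H5 → 00: 5+6+34+8+15 = 68
00 → G6 → H5 → A4 → Q9 → 00: 5+20+8+34+11 = 78
00 → Q9 → A4 → G6 → H5 → 00: 11+34+28+20+15 = 108
00 → Q9 → G6 → A4 → H5 → 00: 11+6+28+8+15 = 68
The minimum is 68.
One optimal route: 00 → A4 → H5 → G6 → Q9 → 00 (or its reverse).

Shortest round trip = 68 blocks.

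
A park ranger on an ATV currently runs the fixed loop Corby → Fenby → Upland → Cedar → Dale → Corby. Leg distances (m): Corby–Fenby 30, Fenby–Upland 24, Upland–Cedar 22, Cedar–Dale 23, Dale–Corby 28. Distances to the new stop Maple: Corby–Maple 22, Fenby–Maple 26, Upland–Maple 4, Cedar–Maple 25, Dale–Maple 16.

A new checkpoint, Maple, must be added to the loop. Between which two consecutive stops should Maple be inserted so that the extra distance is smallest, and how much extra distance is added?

Minimum extra distance: 6 m, inserting Maple between Fenby and Upland.

Insertion cost between consecutive stops i–j is d(i,Maple) + d(Maple,j) − d(i,j):
  between Corby and Fenby: 22 + 26 − 30 = 18
  between Fenby and Upland: 26 + 4 − 24 = 6
  between Upland and Cedar: 4 + 25 − 22 = 7
  between Cedar and Dale: 25 + 16 − 23 = 18
  between Dale and Corby: 16 + 22 − 28 = 10
Cheapest insertion is between Fenby and Upland, adding 6.
New total = 127 + 6 = 133.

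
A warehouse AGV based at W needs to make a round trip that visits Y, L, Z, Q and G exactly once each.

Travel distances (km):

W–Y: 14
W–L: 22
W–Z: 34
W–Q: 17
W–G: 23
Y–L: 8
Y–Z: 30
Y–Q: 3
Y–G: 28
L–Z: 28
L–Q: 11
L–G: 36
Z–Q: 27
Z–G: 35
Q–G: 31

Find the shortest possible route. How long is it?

114 km — the shortest possible round trip.

There are 60 distinct closed tours to check (reversals are equivalent).
W→Y→L→Z→Q→G→W: 14+8+28+27+31+23 = 131
W→Y→L→Z→G→Q→W: 14+8+28+35+31+17 = 133
W→Y→L→Q→Z→G→W: 14+8+11+27+35+23 = 118
W→Y→L→Q→G→Z→W: 14+8+11+31+35+34 = 133
W→Y→L→G→Z→Q→W: 14+8+36+35+27+17 = 137
W→Y→L→G→Q→Z→W: 14+8+36+31+27+34 = 150
W→Y→Z→L→Q→G→W: 14+30+28+11+31+23 = 137
W→Y→Z→L→G→Q→W: 14+30+28+36+31+17 = 156
W→Y→Z→Q→L→G→W: 14+30+27+11+36+23 = 141
W→Y→Z→Q→G→L→W: 14+30+27+31+36+22 = 160
W→Y→Z→G→L→Q→W: 14+30+35+36+11+17 = 143
W→Y→Z→G→Q→L→W: 14+30+35+31+11+22 = 143
W→Y→Q→L→Z→G→W: 14+3+11+28+35+23 = 114
W→Y→Q→L→G→Z→W: 14+3+11+36+35+34 = 133
… (46 more)
The minimum is 114.
One optimal route: W → Y → Q → L → Z → G → W (or its reverse).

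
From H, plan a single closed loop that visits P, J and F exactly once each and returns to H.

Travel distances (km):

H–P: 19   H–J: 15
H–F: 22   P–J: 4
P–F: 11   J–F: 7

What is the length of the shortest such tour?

52 km — the shortest possible round trip.

H → P → J → F → H: 19+4+7+22 = 52
H → P → F → J → H: 19+11+7+15 = 52
H → J → P → F → H: 15+4+11+22 = 52
The minimum is 52.
One optimal route: H → P → J → F → H (or its reverse).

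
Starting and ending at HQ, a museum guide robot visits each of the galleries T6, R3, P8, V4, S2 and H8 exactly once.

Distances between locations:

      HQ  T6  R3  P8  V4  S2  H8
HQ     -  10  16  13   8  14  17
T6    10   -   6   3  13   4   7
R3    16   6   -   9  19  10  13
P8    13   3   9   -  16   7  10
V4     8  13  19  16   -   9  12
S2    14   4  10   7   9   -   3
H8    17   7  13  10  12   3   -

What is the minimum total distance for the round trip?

There are 360 distinct closed tours to check (reversals are equivalent).
HQ→T6→R3→P8→V4→S2→H8→HQ: 10+6+9+16+9+3+17 = 70
HQ→T6→R3→P8→V4→H8→S2→HQ: 10+6+9+16+12+3+14 = 70
HQ→T6→R3→P8→S2→V4→H8→HQ: 10+6+9+7+9+12+17 = 70
HQ→T6→R3→P8→S2→H8→V4→HQ: 10+6+9+7+3+12+8 = 55
HQ→T6→R3→P8→H8→V4→S2→HQ: 10+6+9+10+12+9+14 = 70
HQ→T6→R3→P8→H8→S2→V4→HQ: 10+6+9+10+3+9+8 = 55
HQ→T6→R3→V4→P8→S2→H8→HQ: 10+6+19+16+7+3+17 = 78
HQ→T6→R3→V4→P8→H8→S2→HQ: 10+6+19+16+10+3+14 = 78
… (352 more)
The minimum is 55.
One optimal route: HQ → T6 → R3 → P8 → S2 → H8 → V4 → HQ (or its reverse).

Minimum total distance: 55.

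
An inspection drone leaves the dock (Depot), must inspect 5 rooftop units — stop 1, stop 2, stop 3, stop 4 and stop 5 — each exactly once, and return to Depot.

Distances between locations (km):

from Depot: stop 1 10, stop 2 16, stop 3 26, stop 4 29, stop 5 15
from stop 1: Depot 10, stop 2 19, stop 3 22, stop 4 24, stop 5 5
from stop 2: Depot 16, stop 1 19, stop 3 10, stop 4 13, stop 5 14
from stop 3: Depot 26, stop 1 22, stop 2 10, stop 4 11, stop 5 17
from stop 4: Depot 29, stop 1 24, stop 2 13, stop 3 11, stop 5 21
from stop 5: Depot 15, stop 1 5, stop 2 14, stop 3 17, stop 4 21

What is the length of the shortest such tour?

Minimum total distance: 72 km.

Depot→stop 1→stop 2→stop 3→stop 4→stop 5→Depot: 10+19+10+11+21+15 = 86
Depot→stop 1→stop 2→stop 3→stop 5→stop 4→Depot: 10+19+10+17+21+29 = 106
Depot→stop 1→stop 2→stop 4→stop 3→stop 5→Depot: 10+19+13+11+17+15 = 85
Depot→stop 1→stop 2→stop 4→stop 5→stop 3→Depot: 10+19+13+21+17+26 = 106
Depot→stop 1→stop 2→stop 5→stop 3→stop 4→Depot: 10+19+14+17+11+29 = 100
Depot→stop 1→stop 2→stop 5→stop 4→stop 3→Depot: 10+19+14+21+11+26 = 101
Depot→stop 1→stop 3→stop 2→stop 4→stop 5→Depot: 10+22+10+13+21+15 = 91
Depot→stop 1→stop 3→stop 2→stop 5→stop 4→Depot: 10+22+10+14+21+29 = 106
Depot→stop 1→stop 3→stop 4→stop 2→stop 5→Depot: 10+22+11+13+14+15 = 85
Depot→stop 1→stop 3→stop 4→stop 5→stop 2→Depot: 10+22+11+21+14+16 = 94
Depot→stop 1→stop 3→stop 5→stop 2→stop 4→Depot: 10+22+17+14+13+29 = 105
Depot→stop 1→stop 3→stop 5→stop 4→stop 2→Depot: 10+22+17+21+13+16 = 99
Depot→stop 1→stop 4→stop 2→stop 3→stop 5→Depot: 10+24+13+10+17+15 = 89
Depot→stop 1→stop 4→stop 2→stop 5→stop 3→Depot: 10+24+13+14+17+26 = 104
… (46 more)
Depot→stop 1→stop 5→stop 3→stop 4→stop 2→Depot: 10+5+17+11+13+16 = 72  ← best
The minimum is 72.
One optimal route: Depot → stop 1 → stop 5 → stop 3 → stop 4 → stop 2 → Depot (or its reverse).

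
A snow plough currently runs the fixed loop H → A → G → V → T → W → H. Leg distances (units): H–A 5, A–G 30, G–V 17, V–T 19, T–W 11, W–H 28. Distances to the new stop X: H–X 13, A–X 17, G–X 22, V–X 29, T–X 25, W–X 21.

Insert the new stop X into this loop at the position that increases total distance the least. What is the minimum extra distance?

+6 — insert X between W and H.

Insertion cost between consecutive stops i–j is d(i,X) + d(X,j) − d(i,j):
  between H and A: 13 + 17 − 5 = 25
  between A and G: 17 + 22 − 30 = 9
  between G and V: 22 + 29 − 17 = 34
  between V and T: 29 + 25 − 19 = 35
  between T and W: 25 + 21 − 11 = 35
  between W and H: 21 + 13 − 28 = 6
Cheapest insertion is between W and H, adding 6.
New total = 110 + 6 = 116.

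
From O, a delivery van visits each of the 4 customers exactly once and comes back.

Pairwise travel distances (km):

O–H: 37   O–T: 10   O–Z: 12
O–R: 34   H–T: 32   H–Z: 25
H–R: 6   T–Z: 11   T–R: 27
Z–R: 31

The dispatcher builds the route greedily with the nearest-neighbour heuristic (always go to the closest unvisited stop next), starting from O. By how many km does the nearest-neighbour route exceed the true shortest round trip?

The nearest-neighbour route is 6 km longer than optimal.

O: T=10, Z=12, R=34, H=37 ⇒ T
T: Z=11, R=27, H=32 ⇒ Z
Z: H=25, R=31 ⇒ H
H: R=6 ⇒ R
NN route O → T → Z → H → R → O costs 86.
Optimal: O → T → R → H → Z → O costs 80 (by enumerating all 12 distinct tours).
Excess = 86 − 80 = 6.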